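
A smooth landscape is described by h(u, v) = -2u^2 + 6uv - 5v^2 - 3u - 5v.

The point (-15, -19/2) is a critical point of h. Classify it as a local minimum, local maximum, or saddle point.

The Hessian of h is constant: H = [[-4, 6], [6, -10]].
det(H) = (-4)·(-10) − 6² = 4.
det(H) > 0 and tr(H) = -14 < 0, so H is negative definite and the point is a local maximum.

local maximum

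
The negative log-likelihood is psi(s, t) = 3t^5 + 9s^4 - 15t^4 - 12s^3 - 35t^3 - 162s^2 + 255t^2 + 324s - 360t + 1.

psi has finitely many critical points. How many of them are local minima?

psi separates as a function of s plus a function of t, so ∇psi=0 decouples.
∂psi/∂s = 36(s - 3)(s - 1)(s + 3) = 0 at s ∈ {-3, 1, 3}; ∂psi/∂t = 15(t - 4)(t - 2)(t - 1)(t + 3) = 0 at t ∈ {-3, 1, 2, 4}.
The Hessian is diagonal: diag(psi_ss, psi_tt). Second derivatives: psi_ss(-3)=864, psi_ss(1)=-288, psi_ss(3)=432; psi_tt(-3)=-2100, psi_tt(1)=180, psi_tt(2)=-150, psi_tt(4)=630.
Local minima occur where both diagonal entries positive: (-3, 1), (-3, 4), (3, 1), (3, 4). Count: 4.

4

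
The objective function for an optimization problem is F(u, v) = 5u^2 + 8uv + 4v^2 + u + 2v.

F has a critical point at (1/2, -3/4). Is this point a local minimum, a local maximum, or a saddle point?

local minimum

The Hessian of F is constant: H = [[10, 8], [8, 8]].
det(H) = 10·8 − 8² = 16.
det(H) > 0 and tr(H) = 18 > 0, so H is positive definite and the point is a local minimum.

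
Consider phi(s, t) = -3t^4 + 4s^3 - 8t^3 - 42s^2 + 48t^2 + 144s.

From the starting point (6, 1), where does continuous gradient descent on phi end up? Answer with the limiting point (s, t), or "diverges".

phi is separable, so gradient descent decouples: s follows -∂phi/∂s, t follows -∂phi/∂t.
∂phi/∂s = 12(s - 4)(s - 3); at s=6 this is 72, so s decreases.
∂phi/∂t = -12t(t - 2)(t + 4); at t=1 this is 60, so t decreases.
s converges to its nearest critical value 4 (a local min of the s-part); t converges to 0. The iterate converges to (4, 0).

(4, 0)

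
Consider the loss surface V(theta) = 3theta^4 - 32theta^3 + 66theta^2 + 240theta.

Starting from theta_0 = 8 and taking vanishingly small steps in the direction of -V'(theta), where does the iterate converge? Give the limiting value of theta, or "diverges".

V'(theta) = 12(theta - 5)(theta - 4)(theta + 1), so V'(8) = 1296.
Gradient descent moves in the -V' direction, i.e. theta is decreasing.
The nearest critical point in that direction is theta = 5, where V'' = 72 > 0 (a local minimum). The iterate converges there.

5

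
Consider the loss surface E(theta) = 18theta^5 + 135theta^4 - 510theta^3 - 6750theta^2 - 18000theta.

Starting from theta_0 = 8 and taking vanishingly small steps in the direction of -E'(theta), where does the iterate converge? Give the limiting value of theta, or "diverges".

E'(theta) = 90(theta - 5)(theta + 2)(theta + 4)(theta + 5), so E'(8) = 421200.
Gradient descent moves in the -E' direction, i.e. theta is decreasing.
The nearest critical point in that direction is theta = 5, where E'' = 56700 > 0 (a local minimum). The iterate converges there.

5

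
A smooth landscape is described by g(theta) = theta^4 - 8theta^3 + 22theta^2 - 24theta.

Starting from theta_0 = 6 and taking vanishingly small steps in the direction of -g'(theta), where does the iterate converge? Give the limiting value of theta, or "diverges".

g'(theta) = 4(theta - 3)(theta - 2)(theta - 1), so g'(6) = 240.
Gradient descent moves in the -g' direction, i.e. theta is decreasing.
The nearest critical point in that direction is theta = 3, where g'' = 8 > 0 (a local minimum). The iterate converges there.

3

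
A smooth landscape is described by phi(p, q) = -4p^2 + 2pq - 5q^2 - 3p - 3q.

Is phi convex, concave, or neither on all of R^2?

concave

phi is quadratic, so its Hessian is the constant matrix H = [[-8, 2], [2, -10]].
det(H) = 76, tr(H) = -18.
det(H) > 0 and tr(H) < 0, so H is negative definite everywhere: concave.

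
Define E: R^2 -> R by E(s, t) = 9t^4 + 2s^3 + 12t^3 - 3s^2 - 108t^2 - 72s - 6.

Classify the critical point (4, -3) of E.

local minimum

The mixed partial ∂²E/∂s∂t is 0, so the Hessian at any point is diag(E_ss, E_tt) = diag(6(2s - 1), 36(3t^2 + 2t - 6)).
At (4, -3): H = diag(42, 540).
Both eigenvalues are positive, so H is positive definite: a local minimum.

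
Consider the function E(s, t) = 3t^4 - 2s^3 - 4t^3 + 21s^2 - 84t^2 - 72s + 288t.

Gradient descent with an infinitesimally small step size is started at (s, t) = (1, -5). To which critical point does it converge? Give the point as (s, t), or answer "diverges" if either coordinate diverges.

(3, -4)

E is separable, so gradient descent decouples: s follows -∂E/∂s, t follows -∂E/∂t.
∂E/∂s = -6(s - 4)(s - 3); at s=1 this is -36, so s increases.
∂E/∂t = 12(t - 3)(t - 2)(t + 4); at t=-5 this is -672, so t increases.
s converges to its nearest critical value 3 (a local min of the s-part); t converges to -4. The iterate converges to (3, -4).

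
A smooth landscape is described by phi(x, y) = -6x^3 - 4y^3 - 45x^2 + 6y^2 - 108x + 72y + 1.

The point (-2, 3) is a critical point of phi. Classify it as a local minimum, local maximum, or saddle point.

The mixed partial ∂²phi/∂x∂y is 0, so the Hessian at any point is diag(phi_xx, phi_yy) = diag(-18(2x + 5), 12(-2y + 1)).
At (-2, 3): H = diag(-18, -60).
Both eigenvalues are negative, so H is negative definite: a local maximum.

local maximum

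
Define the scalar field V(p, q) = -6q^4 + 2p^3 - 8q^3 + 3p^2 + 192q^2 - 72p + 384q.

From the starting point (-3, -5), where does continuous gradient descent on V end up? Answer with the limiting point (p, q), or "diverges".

V is separable, so gradient descent decouples: p follows -∂V/∂p, q follows -∂V/∂q.
∂V/∂p = 6(p - 3)(p + 4); at p=-3 this is -36, so p increases.
∂V/∂q = -24(q - 4)(q + 1)(q + 4); at q=-5 this is 864, so q decreases.
The q-coordinate has no critical point in that direction and runs off to infinity.

diverges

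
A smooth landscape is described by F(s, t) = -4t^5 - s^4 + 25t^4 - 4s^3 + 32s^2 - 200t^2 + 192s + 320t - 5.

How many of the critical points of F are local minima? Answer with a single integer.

F separates as a function of s plus a function of t, so ∇F=0 decouples.
∂F/∂s = -4(s - 4)(s + 3)(s + 4) = 0 at s ∈ {-4, -3, 4}; ∂F/∂t = -20(t - 4)(t - 2)(t - 1)(t + 2) = 0 at t ∈ {-2, 1, 2, 4}.
The Hessian is diagonal: diag(F_ss, F_tt). Second derivatives: F_ss(-4)=-32, F_ss(-3)=28, F_ss(4)=-224; F_tt(-2)=1440, F_tt(1)=-180, F_tt(2)=160, F_tt(4)=-720.
Local minima occur where both diagonal entries positive: (-3, -2), (-3, 2). Count: 2.

2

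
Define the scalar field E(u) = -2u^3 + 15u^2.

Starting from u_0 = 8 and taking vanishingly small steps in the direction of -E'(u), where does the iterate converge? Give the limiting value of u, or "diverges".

diverges

E'(u) = -6u(u - 5), so E'(8) = -144.
Gradient descent moves in the -E' direction, i.e. u is increasing.
There is no critical point above u=8, and E' keeps the same sign, so the iterate runs off to +∞.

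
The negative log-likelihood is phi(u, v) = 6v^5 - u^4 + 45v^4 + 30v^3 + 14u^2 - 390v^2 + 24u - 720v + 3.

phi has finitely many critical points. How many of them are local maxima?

phi separates as a function of u plus a function of v, so ∇phi=0 decouples.
∂phi/∂u = -4(u - 3)(u + 1)(u + 2) = 0 at u ∈ {-2, -1, 3}; ∂phi/∂v = 30(v - 2)(v + 1)(v + 3)(v + 4) = 0 at v ∈ {-4, -3, -1, 2}.
The Hessian is diagonal: diag(phi_uu, phi_vv). Second derivatives: phi_uu(-2)=-20, phi_uu(-1)=16, phi_uu(3)=-80; phi_vv(-4)=-540, phi_vv(-3)=300, phi_vv(-1)=-540, phi_vv(2)=2700.
Local maxima occur where both diagonal entries negative: (-2, -4), (-2, -1), (3, -4), (3, -1). Count: 4.

4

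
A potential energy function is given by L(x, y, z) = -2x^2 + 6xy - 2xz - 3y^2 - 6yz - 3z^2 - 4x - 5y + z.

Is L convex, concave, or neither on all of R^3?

L is quadratic, so its Hessian is the constant matrix H = [[-4, 6, -2], [6, -6, -6], [-2, -6, -6]].
Leading principal minors: -4, -12, 384.
Neither pattern holds ⇒ H is indefinite ⇒ neither convex nor concave.

neither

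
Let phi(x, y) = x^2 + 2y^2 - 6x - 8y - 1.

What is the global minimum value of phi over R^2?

-18

phi(x,y) separates as P(x) + Q(y) − 1, so its minimum is min P + min Q − 1.
P'(x) = 2x - 6 vanishes at x ∈ {3}; Q'(y) = 4y - 8 vanishes at y ∈ {2}.
Local minima of P (where P''>0): P(3)=-9. Local minima of Q: Q(2)=-8.
So the global minimum of phi is P(3) + Q(2) − 1 = -9 − 8 − 1 = -18, attained at (3, 2).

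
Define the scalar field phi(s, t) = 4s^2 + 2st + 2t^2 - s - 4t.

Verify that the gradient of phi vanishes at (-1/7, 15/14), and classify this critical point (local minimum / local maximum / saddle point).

local minimum

∇phi = (8s + 2t - 1, 2s + 4t - 4); substituting (-1/7, 15/14) gives ∇phi = (0, 0), so (-1/7, 15/14) is indeed a critical point.
The Hessian of phi is constant: H = [[8, 2], [2, 4]].
det(H) = 8·4 − 2² = 28.
det(H) > 0 and tr(H) = 12 > 0, so H is positive definite and the point is a local minimum.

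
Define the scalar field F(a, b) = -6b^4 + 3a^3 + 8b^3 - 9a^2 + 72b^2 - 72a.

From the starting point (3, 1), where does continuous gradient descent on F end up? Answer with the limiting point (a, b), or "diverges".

(4, 0)

F is separable, so gradient descent decouples: a follows -∂F/∂a, b follows -∂F/∂b.
∂F/∂a = 9(a - 4)(a + 2); at a=3 this is -45, so a increases.
∂F/∂b = -24b(b - 3)(b + 2); at b=1 this is 144, so b decreases.
a converges to its nearest critical value 4 (a local min of the a-part); b converges to 0. The iterate converges to (4, 0).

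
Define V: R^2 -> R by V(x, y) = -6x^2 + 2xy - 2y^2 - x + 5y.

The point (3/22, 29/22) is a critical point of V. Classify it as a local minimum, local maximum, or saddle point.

The Hessian of V is constant: H = [[-12, 2], [2, -4]].
det(H) = (-12)·(-4) − 2² = 44.
det(H) > 0 and tr(H) = -16 < 0, so H is negative definite and the point is a local maximum.

local maximum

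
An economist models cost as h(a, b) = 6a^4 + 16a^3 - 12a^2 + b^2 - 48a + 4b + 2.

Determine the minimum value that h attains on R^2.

-40

h(a,b) separates as P(a) + Q(b) + 2, so its minimum is min P + min Q + 2.
P'(a) = 24(a - 1)(a + 1)(a + 2) vanishes at a ∈ {-2, -1, 1}; Q'(b) = 2b + 4 vanishes at b ∈ {-2}.
Local minima of P (where P''>0): P(-2)=16, P(1)=-38. Local minima of Q: Q(-2)=-4.
So the global minimum of h is P(1) + Q(-2) + 2 = -38 − 4 + 2 = -40, attained at (1, -2).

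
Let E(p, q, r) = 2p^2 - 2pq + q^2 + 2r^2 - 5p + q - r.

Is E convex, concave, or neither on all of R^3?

convex

E is quadratic, so its Hessian is the constant matrix H = [[4, -2, 0], [-2, 2, 0], [0, 0, 4]].
Leading principal minors: 4, 4, 16.
All positive ⇒ H ≻ 0 ⇒ convex.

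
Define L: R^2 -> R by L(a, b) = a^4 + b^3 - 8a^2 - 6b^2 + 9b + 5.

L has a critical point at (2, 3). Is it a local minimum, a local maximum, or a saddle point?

local minimum

The mixed partial ∂²L/∂a∂b is 0, so the Hessian at any point is diag(L_aa, L_bb) = diag(4(3a^2 - 4), 6(b - 2)).
At (2, 3): H = diag(32, 6).
Both eigenvalues are positive, so H is positive definite: a local minimum.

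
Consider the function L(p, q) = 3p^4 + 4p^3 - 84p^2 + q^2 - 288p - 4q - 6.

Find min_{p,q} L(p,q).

L(p,q) separates as A(p) + B(q) − 6, so its minimum is min A + min B − 6.
A'(p) = 12(p - 4)(p + 2)(p + 3) vanishes at p ∈ {-3, -2, 4}; B'(q) = 2q - 4 vanishes at q ∈ {2}.
Local minima of A (where A''>0): A(-3)=243, A(4)=-1472. Local minima of B: B(2)=-4.
So the global minimum of L is A(4) + B(2) − 6 = -1472 − 4 − 6 = -1482, attained at (4, 2).

-1482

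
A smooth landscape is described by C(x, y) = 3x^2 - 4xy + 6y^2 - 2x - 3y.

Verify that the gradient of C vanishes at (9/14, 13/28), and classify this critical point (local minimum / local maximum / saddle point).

∇C = (6x - 4y - 2, -4x + 12y - 3); substituting (9/14, 13/28) gives ∇C = (0, 0), so (9/14, 13/28) is indeed a critical point.
The Hessian of C is constant: H = [[6, -4], [-4, 12]].
det(H) = 6·12 − (-4)² = 56.
det(H) > 0 and tr(H) = 18 > 0, so H is positive definite and the point is a local minimum.

local minimum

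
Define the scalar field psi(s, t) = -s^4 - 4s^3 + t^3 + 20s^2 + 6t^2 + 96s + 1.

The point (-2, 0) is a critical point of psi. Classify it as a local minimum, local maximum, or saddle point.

The mixed partial ∂²psi/∂s∂t is 0, so the Hessian at any point is diag(psi_ss, psi_tt) = diag(4(-3s^2 - 6s + 10), 6(t + 2)).
At (-2, 0): H = diag(40, 12).
Both eigenvalues are positive, so H is positive definite: a local minimum.

local minimum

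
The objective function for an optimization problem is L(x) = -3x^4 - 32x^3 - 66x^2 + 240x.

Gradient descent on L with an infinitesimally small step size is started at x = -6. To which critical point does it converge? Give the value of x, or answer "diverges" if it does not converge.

L'(x) = -12(x - 1)(x + 4)(x + 5), so L'(-6) = 168.
Gradient descent moves in the -L' direction, i.e. x is decreasing.
There is no critical point below x=-6, and L' keeps the same sign, so the iterate runs off to −∞.

diverges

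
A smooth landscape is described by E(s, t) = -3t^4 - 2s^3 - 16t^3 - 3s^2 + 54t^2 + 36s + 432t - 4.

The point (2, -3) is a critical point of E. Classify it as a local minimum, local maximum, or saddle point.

The mixed partial ∂²E/∂s∂t is 0, so the Hessian at any point is diag(E_ss, E_tt) = diag(-6(2s + 1), 12(-3t^2 - 8t + 9)).
At (2, -3): H = diag(-30, 72).
The eigenvalues have opposite signs, so H is indefinite: a saddle point.

saddle point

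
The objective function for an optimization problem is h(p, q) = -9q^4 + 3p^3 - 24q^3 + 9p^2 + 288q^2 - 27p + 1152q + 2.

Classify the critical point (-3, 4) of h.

local maximum

The mixed partial ∂²h/∂p∂q is 0, so the Hessian at any point is diag(h_pp, h_qq) = diag(18(p + 1), 36(-3q^2 - 4q + 16)).
At (-3, 4): H = diag(-36, -1728).
Both eigenvalues are negative, so H is negative definite: a local maximum.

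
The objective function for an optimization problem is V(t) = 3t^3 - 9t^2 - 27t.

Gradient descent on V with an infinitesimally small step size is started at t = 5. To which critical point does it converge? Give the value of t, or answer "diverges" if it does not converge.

3

V'(t) = 9(t - 3)(t + 1), so V'(5) = 108.
Gradient descent moves in the -V' direction, i.e. t is decreasing.
The nearest critical point in that direction is t = 3, where V'' = 36 > 0 (a local minimum). The iterate converges there.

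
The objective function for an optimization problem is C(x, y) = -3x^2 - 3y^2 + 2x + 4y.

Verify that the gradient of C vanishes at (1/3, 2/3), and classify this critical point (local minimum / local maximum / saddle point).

∇C = (-6x + 2, -6y + 4); substituting (1/3, 2/3) gives ∇C = (0, 0), so (1/3, 2/3) is indeed a critical point.
The Hessian of C is constant: H = [[-6, 0], [0, -6]].
det(H) = (-6)·(-6) − 0² = 36.
det(H) > 0 and tr(H) = -12 < 0, so H is negative definite and the point is a local maximum.

local maximum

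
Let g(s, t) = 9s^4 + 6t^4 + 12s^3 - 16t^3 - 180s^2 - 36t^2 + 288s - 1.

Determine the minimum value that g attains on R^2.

g(s,t) separates as P(s) + Q(t) − 1, so its minimum is min P + min Q − 1.
P'(s) = 36(s - 2)(s - 1)(s + 4) vanishes at s ∈ {-4, 1, 2}; Q'(t) = 24t(t - 3)(t + 1) vanishes at t ∈ {-1, 0, 3}.
Local minima of P (where P''>0): P(-4)=-2496, P(2)=96. Local minima of Q: Q(-1)=-14, Q(3)=-270.
So the global minimum of g is P(-4) + Q(3) − 1 = -2496 − 270 − 1 = -2767, attained at (-4, 3).

-2767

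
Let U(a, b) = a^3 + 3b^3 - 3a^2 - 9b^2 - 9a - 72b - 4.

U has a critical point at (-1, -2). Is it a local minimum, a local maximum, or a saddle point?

The mixed partial ∂²U/∂a∂b is 0, so the Hessian at any point is diag(U_aa, U_bb) = diag(6(a - 1), 18(b - 1)).
At (-1, -2): H = diag(-12, -54).
Both eigenvalues are negative, so H is negative definite: a local maximum.

local maximum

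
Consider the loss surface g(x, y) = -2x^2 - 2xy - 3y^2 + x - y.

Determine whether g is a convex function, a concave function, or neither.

g is quadratic, so its Hessian is the constant matrix H = [[-4, -2], [-2, -6]].
det(H) = 20, tr(H) = -10.
det(H) > 0 and tr(H) < 0, so H is negative definite everywhere: concave.

concave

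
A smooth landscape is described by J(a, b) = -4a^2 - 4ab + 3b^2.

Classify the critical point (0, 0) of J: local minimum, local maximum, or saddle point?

The Hessian of J is constant: H = [[-8, -4], [-4, 6]].
det(H) = (-8)·6 − (-4)² = -64.
Since det(H) < 0, H is indefinite and the critical point is a saddle point.

saddle point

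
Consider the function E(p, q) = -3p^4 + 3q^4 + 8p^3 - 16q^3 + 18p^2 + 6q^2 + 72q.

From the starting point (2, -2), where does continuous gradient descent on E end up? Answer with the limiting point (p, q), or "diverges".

E is separable, so gradient descent decouples: p follows -∂E/∂p, q follows -∂E/∂q.
∂E/∂p = -12p(p - 3)(p + 1); at p=2 this is 72, so p decreases.
∂E/∂q = 12(q - 3)(q - 2)(q + 1); at q=-2 this is -240, so q increases.
p converges to its nearest critical value 0 (a local min of the p-part); q converges to -1. The iterate converges to (0, -1).

(0, -1)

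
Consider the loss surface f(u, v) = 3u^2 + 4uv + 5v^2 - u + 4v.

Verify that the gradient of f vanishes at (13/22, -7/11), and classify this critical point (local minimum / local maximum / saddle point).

local minimum

∇f = (6u + 4v - 1, 4u + 10v + 4); substituting (13/22, -7/11) gives ∇f = (0, 0), so (13/22, -7/11) is indeed a critical point.
The Hessian of f is constant: H = [[6, 4], [4, 10]].
det(H) = 6·10 − 4² = 44.
det(H) > 0 and tr(H) = 16 > 0, so H is positive definite and the point is a local minimum.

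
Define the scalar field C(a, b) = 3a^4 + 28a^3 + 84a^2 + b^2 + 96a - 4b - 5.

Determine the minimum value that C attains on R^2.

C(a,b) separates as P(a) + Q(b) − 5, so its minimum is min P + min Q − 5.
P'(a) = 12(a + 1)(a + 2)(a + 4) vanishes at a ∈ {-4, -2, -1}; Q'(b) = 2b - 4 vanishes at b ∈ {2}.
Local minima of P (where P''>0): P(-4)=-64, P(-1)=-37. Local minima of Q: Q(2)=-4.
So the global minimum of C is P(-4) + Q(2) − 5 = -64 − 4 − 5 = -73, attained at (-4, 2).

-73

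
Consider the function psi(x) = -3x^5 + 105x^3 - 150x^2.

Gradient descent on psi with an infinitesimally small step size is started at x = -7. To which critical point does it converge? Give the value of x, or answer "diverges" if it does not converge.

psi'(x) = -15x(x - 4)(x - 1)(x + 5), so psi'(-7) = -18480.
Gradient descent moves in the -psi' direction, i.e. x is increasing.
The nearest critical point in that direction is x = -5, where psi'' = 4050 > 0 (a local minimum). The iterate converges there.

-5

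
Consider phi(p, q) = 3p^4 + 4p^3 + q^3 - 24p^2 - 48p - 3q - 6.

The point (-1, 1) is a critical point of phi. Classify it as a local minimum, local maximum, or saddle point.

The mixed partial ∂²phi/∂p∂q is 0, so the Hessian at any point is diag(phi_pp, phi_qq) = diag(12(3p^2 + 2p - 4), 6q).
At (-1, 1): H = diag(-36, 6).
The eigenvalues have opposite signs, so H is indefinite: a saddle point.

saddle point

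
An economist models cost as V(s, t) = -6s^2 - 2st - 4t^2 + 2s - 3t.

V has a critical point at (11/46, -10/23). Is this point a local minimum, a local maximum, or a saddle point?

The Hessian of V is constant: H = [[-12, -2], [-2, -8]].
det(H) = (-12)·(-8) − (-2)² = 92.
det(H) > 0 and tr(H) = -20 < 0, so H is negative definite and the point is a local maximum.

local maximum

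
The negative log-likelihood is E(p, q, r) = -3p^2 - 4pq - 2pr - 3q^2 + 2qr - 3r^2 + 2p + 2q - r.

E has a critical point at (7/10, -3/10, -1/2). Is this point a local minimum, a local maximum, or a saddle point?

The Hessian is constant: H = [[-6, -4, -2], [-4, -6, 2], [-2, 2, -6]].
Leading principal minors: Δ₁ = -6, Δ₂ = 20, Δ₃ = -40.
The minors alternate sign starting negative (−, +, −), so H is negative definite: a local maximum.

local maximum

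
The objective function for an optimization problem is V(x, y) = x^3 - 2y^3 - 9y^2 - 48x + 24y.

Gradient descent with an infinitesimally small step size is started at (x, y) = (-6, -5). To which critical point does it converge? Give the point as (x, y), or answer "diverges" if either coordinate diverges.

diverges

V is separable, so gradient descent decouples: x follows -∂V/∂x, y follows -∂V/∂y.
∂V/∂x = 3(x - 4)(x + 4); at x=-6 this is 60, so x decreases.
∂V/∂y = -6(y - 1)(y + 4); at y=-5 this is -36, so y increases.
The x-coordinate has no critical point in that direction and runs off to infinity.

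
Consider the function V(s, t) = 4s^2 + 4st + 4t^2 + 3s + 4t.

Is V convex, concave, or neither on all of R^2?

V is quadratic, so its Hessian is the constant matrix H = [[8, 4], [4, 8]].
det(H) = 48, tr(H) = 16.
det(H) > 0 and tr(H) > 0, so H is positive definite everywhere: convex.

convex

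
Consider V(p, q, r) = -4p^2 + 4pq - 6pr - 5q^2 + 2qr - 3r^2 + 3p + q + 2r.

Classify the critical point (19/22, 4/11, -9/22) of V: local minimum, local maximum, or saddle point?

local maximum

The Hessian is constant: H = [[-8, 4, -6], [4, -10, 2], [-6, 2, -6]].
Leading principal minors: Δ₁ = -8, Δ₂ = 64, Δ₃ = -88.
The minors alternate sign starting negative (−, +, −), so H is negative definite: a local maximum.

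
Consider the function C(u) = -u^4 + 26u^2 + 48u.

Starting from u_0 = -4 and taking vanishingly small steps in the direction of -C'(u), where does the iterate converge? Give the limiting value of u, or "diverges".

C'(u) = -4(u - 4)(u + 1)(u + 3), so C'(-4) = 96.
Gradient descent moves in the -C' direction, i.e. u is decreasing.
There is no critical point below u=-4, and C' keeps the same sign, so the iterate runs off to −∞.

diverges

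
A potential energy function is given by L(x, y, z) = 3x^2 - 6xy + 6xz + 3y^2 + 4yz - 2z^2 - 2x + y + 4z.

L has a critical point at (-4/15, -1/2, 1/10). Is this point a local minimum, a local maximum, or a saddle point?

saddle point

The Hessian is constant: H = [[6, -6, 6], [-6, 6, 4], [6, 4, -4]].
Leading principal minors: Δ₁ = 6, Δ₂ = 0, Δ₃ = -600.
The minors fit neither the all-positive nor the alternating-sign pattern, so H is indefinite: a saddle point.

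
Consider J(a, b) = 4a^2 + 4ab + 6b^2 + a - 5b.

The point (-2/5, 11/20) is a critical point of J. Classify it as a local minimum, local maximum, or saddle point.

The Hessian of J is constant: H = [[8, 4], [4, 12]].
det(H) = 8·12 − 4² = 80.
det(H) > 0 and tr(H) = 20 > 0, so H is positive definite and the point is a local minimum.

local minimum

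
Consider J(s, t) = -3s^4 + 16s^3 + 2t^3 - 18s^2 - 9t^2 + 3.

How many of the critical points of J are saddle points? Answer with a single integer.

3

J separates as a function of s plus a function of t, so ∇J=0 decouples.
∂J/∂s = -12s(s - 3)(s - 1) = 0 at s ∈ {0, 1, 3}; ∂J/∂t = 6t(t - 3) = 0 at t ∈ {0, 3}.
The Hessian is diagonal: diag(J_ss, J_tt). Second derivatives: J_ss(0)=-36, J_ss(1)=24, J_ss(3)=-72; J_tt(0)=-18, J_tt(3)=18.
Saddle points occur where the two diagonal entries have opposite signs: (0, 3), (1, 0), (3, 3). Count: 3.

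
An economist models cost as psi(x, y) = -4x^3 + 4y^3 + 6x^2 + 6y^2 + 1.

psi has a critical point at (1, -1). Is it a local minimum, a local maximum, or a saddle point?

local maximum

The mixed partial ∂²psi/∂x∂y is 0, so the Hessian at any point is diag(psi_xx, psi_yy) = diag(12(-2x + 1), 12(2y + 1)).
At (1, -1): H = diag(-12, -12).
Both eigenvalues are negative, so H is negative definite: a local maximum.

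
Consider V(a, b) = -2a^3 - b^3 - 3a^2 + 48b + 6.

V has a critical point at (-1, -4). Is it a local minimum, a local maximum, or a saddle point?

The mixed partial ∂²V/∂a∂b is 0, so the Hessian at any point is diag(V_aa, V_bb) = diag(-6(2a + 1), -6b).
At (-1, -4): H = diag(6, 24).
Both eigenvalues are positive, so H is positive definite: a local minimum.

local minimum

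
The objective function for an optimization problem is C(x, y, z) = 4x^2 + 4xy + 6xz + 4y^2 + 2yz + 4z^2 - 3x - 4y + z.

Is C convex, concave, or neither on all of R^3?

C is quadratic, so its Hessian is the constant matrix H = [[8, 4, 6], [4, 8, 2], [6, 2, 8]].
Leading principal minors: 8, 48, 160.
All positive ⇒ H ≻ 0 ⇒ convex.

convex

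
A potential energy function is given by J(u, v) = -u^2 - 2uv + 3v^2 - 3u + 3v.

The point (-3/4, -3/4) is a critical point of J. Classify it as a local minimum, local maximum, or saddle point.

saddle point

The Hessian of J is constant: H = [[-2, -2], [-2, 6]].
det(H) = (-2)·6 − (-2)² = -16.
Since det(H) < 0, H is indefinite and the critical point is a saddle point.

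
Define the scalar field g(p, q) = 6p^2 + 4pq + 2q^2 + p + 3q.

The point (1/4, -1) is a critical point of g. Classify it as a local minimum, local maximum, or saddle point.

The Hessian of g is constant: H = [[12, 4], [4, 4]].
det(H) = 12·4 − 4² = 32.
det(H) > 0 and tr(H) = 16 > 0, so H is positive definite and the point is a local minimum.

local minimum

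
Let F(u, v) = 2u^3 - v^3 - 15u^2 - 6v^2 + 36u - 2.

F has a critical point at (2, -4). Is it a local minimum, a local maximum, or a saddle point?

The mixed partial ∂²F/∂u∂v is 0, so the Hessian at any point is diag(F_uu, F_vv) = diag(6(2u - 5), -6(v + 2)).
At (2, -4): H = diag(-6, 12).
The eigenvalues have opposite signs, so H is indefinite: a saddle point.

saddle point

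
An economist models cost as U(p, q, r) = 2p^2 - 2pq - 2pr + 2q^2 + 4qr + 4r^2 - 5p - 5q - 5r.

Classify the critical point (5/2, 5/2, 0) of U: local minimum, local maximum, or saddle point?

local minimum

The Hessian is constant: H = [[4, -2, -2], [-2, 4, 4], [-2, 4, 8]].
Leading principal minors: Δ₁ = 4, Δ₂ = 12, Δ₃ = 48.
All leading minors are positive, so H is positive definite: a local minimum.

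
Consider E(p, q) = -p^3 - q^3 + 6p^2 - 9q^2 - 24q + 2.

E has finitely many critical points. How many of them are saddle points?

E separates as a function of p plus a function of q, so ∇E=0 decouples.
∂E/∂p = -3p(p - 4) = 0 at p ∈ {0, 4}; ∂E/∂q = -3(q + 2)(q + 4) = 0 at q ∈ {-4, -2}.
The Hessian is diagonal: diag(E_pp, E_qq). Second derivatives: E_pp(0)=12, E_pp(4)=-12; E_qq(-4)=6, E_qq(-2)=-6.
Saddle points occur where the two diagonal entries have opposite signs: (0, -2), (4, -4). Count: 2.

2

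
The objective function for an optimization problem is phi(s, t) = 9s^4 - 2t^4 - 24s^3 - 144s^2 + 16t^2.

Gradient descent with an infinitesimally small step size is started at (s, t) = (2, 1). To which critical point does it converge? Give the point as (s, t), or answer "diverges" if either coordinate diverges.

phi is separable, so gradient descent decouples: s follows -∂phi/∂s, t follows -∂phi/∂t.
∂phi/∂s = 36s(s - 4)(s + 2); at s=2 this is -576, so s increases.
∂phi/∂t = -8t(t - 2)(t + 2); at t=1 this is 24, so t decreases.
s converges to its nearest critical value 4 (a local min of the s-part); t converges to 0. The iterate converges to (4, 0).

(4, 0)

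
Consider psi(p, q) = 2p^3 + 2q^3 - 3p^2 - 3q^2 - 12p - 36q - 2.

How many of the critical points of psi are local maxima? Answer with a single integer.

1

psi separates as a function of p plus a function of q, so ∇psi=0 decouples.
∂psi/∂p = 6(p - 2)(p + 1) = 0 at p ∈ {-1, 2}; ∂psi/∂q = 6(q - 3)(q + 2) = 0 at q ∈ {-2, 3}.
The Hessian is diagonal: diag(psi_pp, psi_qq). Second derivatives: psi_pp(-1)=-18, psi_pp(2)=18; psi_qq(-2)=-30, psi_qq(3)=30.
Local maxima occur where both diagonal entries negative: (-1, -2). Count: 1.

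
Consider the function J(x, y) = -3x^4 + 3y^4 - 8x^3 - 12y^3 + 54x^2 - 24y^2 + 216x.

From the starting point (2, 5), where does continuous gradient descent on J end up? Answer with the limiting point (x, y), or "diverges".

J is separable, so gradient descent decouples: x follows -∂J/∂x, y follows -∂J/∂y.
∂J/∂x = -12(x - 3)(x + 2)(x + 3); at x=2 this is 240, so x decreases.
∂J/∂y = 12y(y - 4)(y + 1); at y=5 this is 360, so y decreases.
x converges to its nearest critical value -2 (a local min of the x-part); y converges to 4. The iterate converges to (-2, 4).

(-2, 4)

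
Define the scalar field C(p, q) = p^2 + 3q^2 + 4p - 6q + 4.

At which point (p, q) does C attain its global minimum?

C(p,q) separates as A(p) + B(q) + 4, so its minimum is min A + min B + 4.
A'(p) = 2p + 4 vanishes at p ∈ {-2}; B'(q) = 6q - 6 vanishes at q ∈ {1}.
Local minima of A (where A''>0): A(-2)=-4. Local minima of B: B(1)=-3.
So the global minimum of C is A(-2) + B(1) + 4 = -4 − 3 + 4 = -3, attained at (-2, 1).

(-2, 1)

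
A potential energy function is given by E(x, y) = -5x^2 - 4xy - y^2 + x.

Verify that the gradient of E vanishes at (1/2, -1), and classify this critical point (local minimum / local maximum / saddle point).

∇E = (-10x - 4y + 1, -4x - 2y); substituting (1/2, -1) gives ∇E = (0, 0), so (1/2, -1) is indeed a critical point.
The Hessian of E is constant: H = [[-10, -4], [-4, -2]].
det(H) = (-10)·(-2) − (-4)² = 4.
det(H) > 0 and tr(H) = -12 < 0, so H is negative definite and the point is a local maximum.

local maximum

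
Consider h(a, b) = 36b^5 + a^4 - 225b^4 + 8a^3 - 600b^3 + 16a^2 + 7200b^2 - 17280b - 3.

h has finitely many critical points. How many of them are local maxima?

h separates as a function of a plus a function of b, so ∇h=0 decouples.
∂h/∂a = 4a(a + 2)(a + 4) = 0 at a ∈ {-4, -2, 0}; ∂h/∂b = 180(b - 4)(b - 3)(b - 2)(b + 4) = 0 at b ∈ {-4, 2, 3, 4}.
The Hessian is diagonal: diag(h_aa, h_bb). Second derivatives: h_aa(-4)=32, h_aa(-2)=-16, h_aa(0)=32; h_bb(-4)=-60480, h_bb(2)=2160, h_bb(3)=-1260, h_bb(4)=2880.
Local maxima occur where both diagonal entries negative: (-2, -4), (-2, 3). Count: 2.

2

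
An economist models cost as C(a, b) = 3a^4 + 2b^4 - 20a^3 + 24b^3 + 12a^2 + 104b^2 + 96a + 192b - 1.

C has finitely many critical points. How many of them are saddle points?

C separates as a function of a plus a function of b, so ∇C=0 decouples.
∂C/∂a = 12(a - 4)(a - 2)(a + 1) = 0 at a ∈ {-1, 2, 4}; ∂C/∂b = 8(b + 2)(b + 3)(b + 4) = 0 at b ∈ {-4, -3, -2}.
The Hessian is diagonal: diag(C_aa, C_bb). Second derivatives: C_aa(-1)=180, C_aa(2)=-72, C_aa(4)=120; C_bb(-4)=16, C_bb(-3)=-8, C_bb(-2)=16.
Saddle points occur where the two diagonal entries have opposite signs: (-1, -3), (2, -4), (2, -2), (4, -3). Count: 4.

4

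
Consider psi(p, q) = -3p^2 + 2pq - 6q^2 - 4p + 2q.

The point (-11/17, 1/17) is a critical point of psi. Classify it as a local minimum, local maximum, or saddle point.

local maximum

The Hessian of psi is constant: H = [[-6, 2], [2, -12]].
det(H) = (-6)·(-12) − 2² = 68.
det(H) > 0 and tr(H) = -18 < 0, so H is negative definite and the point is a local maximum.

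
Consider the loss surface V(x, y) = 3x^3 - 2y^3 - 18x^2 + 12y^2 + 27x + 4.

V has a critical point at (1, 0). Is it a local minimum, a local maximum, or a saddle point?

The mixed partial ∂²V/∂x∂y is 0, so the Hessian at any point is diag(V_xx, V_yy) = diag(18(x - 2), 12(-y + 2)).
At (1, 0): H = diag(-18, 24).
The eigenvalues have opposite signs, so H is indefinite: a saddle point.

saddle point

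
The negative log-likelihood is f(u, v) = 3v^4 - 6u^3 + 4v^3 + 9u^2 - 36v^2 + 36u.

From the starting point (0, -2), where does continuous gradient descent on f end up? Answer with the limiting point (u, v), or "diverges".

(-1, -3)

f is separable, so gradient descent decouples: u follows -∂f/∂u, v follows -∂f/∂v.
∂f/∂u = -18(u - 2)(u + 1); at u=0 this is 36, so u decreases.
∂f/∂v = 12v(v - 2)(v + 3); at v=-2 this is 96, so v decreases.
u converges to its nearest critical value -1 (a local min of the u-part); v converges to -3. The iterate converges to (-1, -3).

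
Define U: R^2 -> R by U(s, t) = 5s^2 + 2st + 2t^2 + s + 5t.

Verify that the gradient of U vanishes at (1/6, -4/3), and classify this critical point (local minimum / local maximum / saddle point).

∇U = (10s + 2t + 1, 2s + 4t + 5); substituting (1/6, -4/3) gives ∇U = (0, 0), so (1/6, -4/3) is indeed a critical point.
The Hessian of U is constant: H = [[10, 2], [2, 4]].
det(H) = 10·4 − 2² = 36.
det(H) > 0 and tr(H) = 14 > 0, so H is positive definite and the point is a local minimum.

local minimum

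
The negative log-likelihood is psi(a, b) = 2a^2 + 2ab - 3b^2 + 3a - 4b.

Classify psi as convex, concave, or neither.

neither

psi is quadratic, so its Hessian is the constant matrix H = [[4, 2], [2, -6]].
det(H) = -28, tr(H) = -2.
det(H) < 0, so H is indefinite: neither convex nor concave.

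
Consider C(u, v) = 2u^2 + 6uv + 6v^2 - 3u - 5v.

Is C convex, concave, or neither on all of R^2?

convex

C is quadratic, so its Hessian is the constant matrix H = [[4, 6], [6, 12]].
det(H) = 12, tr(H) = 16.
det(H) > 0 and tr(H) > 0, so H is positive definite everywhere: convex.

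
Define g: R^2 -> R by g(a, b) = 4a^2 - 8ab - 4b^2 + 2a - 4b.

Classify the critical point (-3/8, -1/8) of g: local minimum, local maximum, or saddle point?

The Hessian of g is constant: H = [[8, -8], [-8, -8]].
det(H) = 8·(-8) − (-8)² = -128.
Since det(H) < 0, H is indefinite and the critical point is a saddle point.

saddle point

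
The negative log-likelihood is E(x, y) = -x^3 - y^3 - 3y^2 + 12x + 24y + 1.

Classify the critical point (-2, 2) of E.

The mixed partial ∂²E/∂x∂y is 0, so the Hessian at any point is diag(E_xx, E_yy) = diag(-6x, -6(y + 1)).
At (-2, 2): H = diag(12, -18).
The eigenvalues have opposite signs, so H is indefinite: a saddle point.

saddle point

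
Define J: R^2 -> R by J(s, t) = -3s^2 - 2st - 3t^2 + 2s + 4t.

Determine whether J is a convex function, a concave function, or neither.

concave

J is quadratic, so its Hessian is the constant matrix H = [[-6, -2], [-2, -6]].
det(H) = 32, tr(H) = -12.
det(H) > 0 and tr(H) < 0, so H is negative definite everywhere: concave.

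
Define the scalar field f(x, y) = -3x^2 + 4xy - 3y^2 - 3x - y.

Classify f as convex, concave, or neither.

f is quadratic, so its Hessian is the constant matrix H = [[-6, 4], [4, -6]].
det(H) = 20, tr(H) = -12.
det(H) > 0 and tr(H) < 0, so H is negative definite everywhere: concave.

concave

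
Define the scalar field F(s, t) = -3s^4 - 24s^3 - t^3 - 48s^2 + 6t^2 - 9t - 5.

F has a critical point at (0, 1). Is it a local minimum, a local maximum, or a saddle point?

The mixed partial ∂²F/∂s∂t is 0, so the Hessian at any point is diag(F_ss, F_tt) = diag(-12(3s^2 + 12s + 8), 6(-t + 2)).
At (0, 1): H = diag(-96, 6).
The eigenvalues have opposite signs, so H is indefinite: a saddle point.

saddle point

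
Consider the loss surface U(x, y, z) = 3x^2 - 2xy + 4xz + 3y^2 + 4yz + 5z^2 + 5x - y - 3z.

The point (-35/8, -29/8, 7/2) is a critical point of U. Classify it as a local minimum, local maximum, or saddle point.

local minimum

The Hessian is constant: H = [[6, -2, 4], [-2, 6, 4], [4, 4, 10]].
Leading principal minors: Δ₁ = 6, Δ₂ = 32, Δ₃ = 64.
All leading minors are positive, so H is positive definite: a local minimum.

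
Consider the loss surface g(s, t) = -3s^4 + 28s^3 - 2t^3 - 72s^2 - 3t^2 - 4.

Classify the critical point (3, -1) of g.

The mixed partial ∂²g/∂s∂t is 0, so the Hessian at any point is diag(g_ss, g_tt) = diag(12(-3s^2 + 14s - 12), -6(2t + 1)).
At (3, -1): H = diag(36, 6).
Both eigenvalues are positive, so H is positive definite: a local minimum.

local minimum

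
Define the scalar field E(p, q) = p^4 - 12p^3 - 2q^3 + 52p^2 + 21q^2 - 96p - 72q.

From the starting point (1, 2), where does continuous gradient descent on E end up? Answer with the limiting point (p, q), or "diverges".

E is separable, so gradient descent decouples: p follows -∂E/∂p, q follows -∂E/∂q.
∂E/∂p = 4(p - 4)(p - 3)(p - 2); at p=1 this is -24, so p increases.
∂E/∂q = -6(q - 4)(q - 3); at q=2 this is -12, so q increases.
p converges to its nearest critical value 2 (a local min of the p-part); q converges to 3. The iterate converges to (2, 3).

(2, 3)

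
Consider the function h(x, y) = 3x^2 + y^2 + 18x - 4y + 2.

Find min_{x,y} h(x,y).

-29

h(x,y) separates as P(x) + Q(y) + 2, so its minimum is min P + min Q + 2.
P'(x) = 6x + 18 vanishes at x ∈ {-3}; Q'(y) = 2y - 4 vanishes at y ∈ {2}.
Local minima of P (where P''>0): P(-3)=-27. Local minima of Q: Q(2)=-4.
So the global minimum of h is P(-3) + Q(2) + 2 = -27 − 4 + 2 = -29, attained at (-3, 2).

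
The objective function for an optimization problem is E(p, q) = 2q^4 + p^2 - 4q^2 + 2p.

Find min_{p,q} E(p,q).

E(p,q) separates as A(p) + B(q), so its minimum is min A + min B.
A'(p) = 2p + 2 vanishes at p ∈ {-1}; B'(q) = 8q(q - 1)(q + 1) vanishes at q ∈ {-1, 0, 1}.
Local minima of A (where A''>0): A(-1)=-1. Local minima of B: B(-1)=-2, B(1)=-2.
So the global minimum of E is A(-1) + B(-1) = -1 − 2 = -3, attained at (-1, -1).

-3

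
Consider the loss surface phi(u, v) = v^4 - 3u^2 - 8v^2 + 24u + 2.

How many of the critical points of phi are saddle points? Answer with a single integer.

2

phi separates as a function of u plus a function of v, so ∇phi=0 decouples.
∂phi/∂u = -6(u - 4) = 0 at u ∈ {4}; ∂phi/∂v = 4v(v - 2)(v + 2) = 0 at v ∈ {-2, 0, 2}.
The Hessian is diagonal: diag(phi_uu, phi_vv). Second derivatives: phi_uu(4)=-6; phi_vv(-2)=32, phi_vv(0)=-16, phi_vv(2)=32.
Saddle points occur where the two diagonal entries have opposite signs: (4, -2), (4, 2). Count: 2.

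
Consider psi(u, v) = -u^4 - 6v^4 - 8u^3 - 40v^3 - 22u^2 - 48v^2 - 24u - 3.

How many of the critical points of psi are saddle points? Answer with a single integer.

4

psi separates as a function of u plus a function of v, so ∇psi=0 decouples.
∂psi/∂u = -4(u + 1)(u + 2)(u + 3) = 0 at u ∈ {-3, -2, -1}; ∂psi/∂v = -24v(v + 1)(v + 4) = 0 at v ∈ {-4, -1, 0}.
The Hessian is diagonal: diag(psi_uu, psi_vv). Second derivatives: psi_uu(-3)=-8, psi_uu(-2)=4, psi_uu(-1)=-8; psi_vv(-4)=-288, psi_vv(-1)=72, psi_vv(0)=-96.
Saddle points occur where the two diagonal entries have opposite signs: (-3, -1), (-2, -4), (-2, 0), (-1, -1). Count: 4.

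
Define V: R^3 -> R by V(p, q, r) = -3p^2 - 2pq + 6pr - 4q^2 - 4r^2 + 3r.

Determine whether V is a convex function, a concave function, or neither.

concave

V is quadratic, so its Hessian is the constant matrix H = [[-6, -2, 6], [-2, -8, 0], [6, 0, -8]].
Leading principal minors: -6, 44, -64.
Signs alternate −, +, − ⇒ H ≺ 0 ⇒ concave.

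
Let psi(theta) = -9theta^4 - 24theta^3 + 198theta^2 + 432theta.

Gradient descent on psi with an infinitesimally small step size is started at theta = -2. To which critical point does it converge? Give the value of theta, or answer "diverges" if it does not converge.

psi'(theta) = -36(theta - 3)(theta + 1)(theta + 4), so psi'(-2) = -360.
Gradient descent moves in the -psi' direction, i.e. theta is increasing.
The nearest critical point in that direction is theta = -1, where psi'' = 432 > 0 (a local minimum). The iterate converges there.

-1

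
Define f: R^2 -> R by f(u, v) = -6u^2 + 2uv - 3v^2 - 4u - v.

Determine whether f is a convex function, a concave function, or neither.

concave

f is quadratic, so its Hessian is the constant matrix H = [[-12, 2], [2, -6]].
det(H) = 68, tr(H) = -18.
det(H) > 0 and tr(H) < 0, so H is negative definite everywhere: concave.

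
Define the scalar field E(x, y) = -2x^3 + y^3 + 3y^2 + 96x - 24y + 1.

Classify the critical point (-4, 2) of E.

The mixed partial ∂²E/∂x∂y is 0, so the Hessian at any point is diag(E_xx, E_yy) = diag(-12x, 6(y + 1)).
At (-4, 2): H = diag(48, 18).
Both eigenvalues are positive, so H is positive definite: a local minimum.

local minimum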